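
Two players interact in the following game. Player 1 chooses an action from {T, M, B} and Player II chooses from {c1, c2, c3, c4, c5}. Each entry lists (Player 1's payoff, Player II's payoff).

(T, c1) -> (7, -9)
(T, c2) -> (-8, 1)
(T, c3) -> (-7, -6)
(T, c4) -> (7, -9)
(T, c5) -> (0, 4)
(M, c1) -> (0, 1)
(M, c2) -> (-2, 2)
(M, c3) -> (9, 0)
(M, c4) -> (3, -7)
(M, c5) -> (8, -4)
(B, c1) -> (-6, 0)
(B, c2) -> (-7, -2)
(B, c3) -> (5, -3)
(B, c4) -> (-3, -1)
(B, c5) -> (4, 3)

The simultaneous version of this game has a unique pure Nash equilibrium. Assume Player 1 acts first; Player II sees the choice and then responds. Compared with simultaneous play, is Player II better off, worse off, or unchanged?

better off

Work backward from Player II's decision.
- T: BR = c5, leader payoff 0.
- M: BR = c2, leader payoff -2.
- B: BR = c5, leader payoff 4.
Maximizing over 0, -2, 4, Player 1 chooses B. Subgame-perfect outcome: (B, c5) with payoffs (4, 3).
Under simultaneous play:
Player 1's best replies: c1→T; c2→M; c3→M; c4→T; c5→M.
Player II's best replies: T→c5; M→c2; B→c5.
The unique mutual best reply is (M, c2), giving (-2, 2).
Player II earns 3 sequentially versus 2 at the Nash outcome: better off.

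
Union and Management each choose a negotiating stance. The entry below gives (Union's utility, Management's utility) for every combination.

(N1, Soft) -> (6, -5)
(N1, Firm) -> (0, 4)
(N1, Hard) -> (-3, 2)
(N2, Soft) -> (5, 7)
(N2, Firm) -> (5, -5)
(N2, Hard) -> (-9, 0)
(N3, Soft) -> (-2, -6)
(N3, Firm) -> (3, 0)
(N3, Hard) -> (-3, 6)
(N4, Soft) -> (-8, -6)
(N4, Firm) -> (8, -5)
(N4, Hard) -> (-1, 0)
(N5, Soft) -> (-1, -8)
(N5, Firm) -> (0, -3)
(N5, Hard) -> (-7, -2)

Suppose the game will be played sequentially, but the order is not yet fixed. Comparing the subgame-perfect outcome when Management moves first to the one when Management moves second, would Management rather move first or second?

If Union leads: Management's best replies are N1→Firm, N2→Soft, N3→Hard, N4→Hard, N5→Hard; Union's induced payoffs 0, 5, -3, -1, -7; outcome (N2, Soft), payoffs (5, 7).
If Management leads: Union's best replies are Soft→N1, Firm→N4, Hard→N4; Management's induced payoffs -5, -5, 0; outcome (N4, Hard), payoffs (-1, 0).
Management gets 0 moving first and 7 moving second, so Management prefers to move second.

second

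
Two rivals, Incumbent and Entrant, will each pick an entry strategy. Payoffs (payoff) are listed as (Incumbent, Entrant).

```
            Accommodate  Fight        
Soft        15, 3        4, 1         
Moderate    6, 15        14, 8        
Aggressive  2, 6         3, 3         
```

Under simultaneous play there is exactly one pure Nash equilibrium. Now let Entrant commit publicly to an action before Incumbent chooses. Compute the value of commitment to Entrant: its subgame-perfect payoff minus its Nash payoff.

5

Work backward from Incumbent's decision.
- Accommodate: Incumbent compares 15, 6, 2 and picks Soft; Entrant would get 3.
- Fight: Incumbent compares 4, 14, 3 and picks Moderate; Entrant would get 8.
Among 3, 8, the best is 8 at Fight. Subgame-perfect outcome: (Moderate, Fight) with payoffs (14, 8).
Now find the simultaneous Nash equilibrium.
Incumbent's best replies: Accommodate→Soft; Fight→Moderate.
Entrant's best replies: Soft→Accommodate; Moderate→Accommodate; Aggressive→Accommodate.
The unique mutual best reply is (Soft, Accommodate), giving (15, 3).
Entrant's commitment gain: 8 − 3 = 5.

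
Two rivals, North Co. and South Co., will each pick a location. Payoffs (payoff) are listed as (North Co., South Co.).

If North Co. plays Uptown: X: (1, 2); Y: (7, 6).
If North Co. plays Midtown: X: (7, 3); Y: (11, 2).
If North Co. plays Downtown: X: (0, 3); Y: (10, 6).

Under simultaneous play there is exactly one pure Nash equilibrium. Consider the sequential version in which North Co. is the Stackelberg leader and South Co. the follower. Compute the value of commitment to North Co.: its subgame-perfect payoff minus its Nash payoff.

3

South Co. best-responds to each possible North Co. move:
- Uptown: BR = Y, leader payoff 7.
- Midtown: BR = X, leader payoff 7.
- Downtown: BR = Y, leader payoff 10.
North Co.'s induced payoffs are 7, 7, 10, so North Co. commits to Downtown. Subgame-perfect outcome: (Downtown, Y) with payoffs (10, 6).
Under simultaneous play:
North Co.'s best replies: X→Midtown; Y→Midtown.
South Co.'s best replies: Uptown→Y; Midtown→X; Downtown→Y.
The unique mutual best reply is (Midtown, X), giving (7, 3).
North Co.'s commitment gain: 10 − 7 = 3.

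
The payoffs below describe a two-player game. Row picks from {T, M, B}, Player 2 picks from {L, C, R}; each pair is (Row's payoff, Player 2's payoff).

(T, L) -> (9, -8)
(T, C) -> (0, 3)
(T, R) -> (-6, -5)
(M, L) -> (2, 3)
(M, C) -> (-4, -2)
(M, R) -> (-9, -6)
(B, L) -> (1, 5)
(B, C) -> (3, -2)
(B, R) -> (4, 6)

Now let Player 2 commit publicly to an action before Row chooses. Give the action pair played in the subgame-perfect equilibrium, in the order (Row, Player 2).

(B, R)

Solve by backward induction (Player 2 leads).
- L: Row compares 9, 2, 1 and picks T; Player 2 would get -8.
- C: Row compares 0, -4, 3 and picks B; Player 2 would get -2.
- R: Row compares -6, -9, 4 and picks B; Player 2 would get 6.
Player 2's induced payoffs are -8, -2, 6, so Player 2 commits to R. Subgame-perfect outcome: (B, R) with payoffs (4, 6).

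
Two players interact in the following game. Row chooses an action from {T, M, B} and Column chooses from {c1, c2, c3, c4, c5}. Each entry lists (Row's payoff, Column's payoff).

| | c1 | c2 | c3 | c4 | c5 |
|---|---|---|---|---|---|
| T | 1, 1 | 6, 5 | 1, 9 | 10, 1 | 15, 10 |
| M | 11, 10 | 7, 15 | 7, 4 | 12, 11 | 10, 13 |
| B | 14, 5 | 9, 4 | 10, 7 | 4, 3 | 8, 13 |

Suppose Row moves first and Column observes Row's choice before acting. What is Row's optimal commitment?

T

Work backward from Column's decision.
- T → Column plays c5 (best of 1, 5, 9, 1, 10); Row gets 15.
- M → Column plays c2 (best of 10, 15, 4, 11, 13); Row gets 7.
- B → Column plays c5 (best of 5, 4, 7, 3, 13); Row gets 8.
Maximizing over 15, 7, 8, Row chooses T. Subgame-perfect outcome: (T, c5) with payoffs (15, 10).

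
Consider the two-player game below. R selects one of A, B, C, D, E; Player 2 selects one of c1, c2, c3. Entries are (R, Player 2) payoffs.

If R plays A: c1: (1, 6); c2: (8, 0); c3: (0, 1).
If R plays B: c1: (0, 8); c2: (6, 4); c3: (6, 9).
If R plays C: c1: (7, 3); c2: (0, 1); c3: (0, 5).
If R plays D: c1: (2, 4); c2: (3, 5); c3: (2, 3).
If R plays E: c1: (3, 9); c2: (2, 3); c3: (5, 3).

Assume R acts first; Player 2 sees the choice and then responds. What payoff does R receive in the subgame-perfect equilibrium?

6

Backward induction with R moving first.
- A: BR = c1, leader payoff 1.
- B: BR = c3, leader payoff 6.
- C: BR = c3, leader payoff 0.
- D: BR = c2, leader payoff 3.
- E: BR = c1, leader payoff 3.
Among 1, 6, 0, 3, 3, the best is 6 at B. Subgame-perfect outcome: (B, c3) with payoffs (6, 9).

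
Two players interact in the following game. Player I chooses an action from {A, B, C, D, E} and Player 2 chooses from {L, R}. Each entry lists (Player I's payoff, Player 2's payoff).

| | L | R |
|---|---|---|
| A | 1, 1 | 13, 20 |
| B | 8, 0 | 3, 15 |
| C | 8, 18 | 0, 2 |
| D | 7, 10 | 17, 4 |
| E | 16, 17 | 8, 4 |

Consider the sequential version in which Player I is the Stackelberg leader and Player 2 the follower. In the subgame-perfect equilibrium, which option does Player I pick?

E

Solve by backward induction (Player I leads).
- A: BR = R, leader payoff 13.
- B: BR = R, leader payoff 3.
- C: BR = L, leader payoff 8.
- D: BR = L, leader payoff 7.
- E: BR = L, leader payoff 16.
Maximizing over 13, 3, 8, 7, 16, Player I chooses E. Subgame-perfect outcome: (E, L) with payoffs (16, 17).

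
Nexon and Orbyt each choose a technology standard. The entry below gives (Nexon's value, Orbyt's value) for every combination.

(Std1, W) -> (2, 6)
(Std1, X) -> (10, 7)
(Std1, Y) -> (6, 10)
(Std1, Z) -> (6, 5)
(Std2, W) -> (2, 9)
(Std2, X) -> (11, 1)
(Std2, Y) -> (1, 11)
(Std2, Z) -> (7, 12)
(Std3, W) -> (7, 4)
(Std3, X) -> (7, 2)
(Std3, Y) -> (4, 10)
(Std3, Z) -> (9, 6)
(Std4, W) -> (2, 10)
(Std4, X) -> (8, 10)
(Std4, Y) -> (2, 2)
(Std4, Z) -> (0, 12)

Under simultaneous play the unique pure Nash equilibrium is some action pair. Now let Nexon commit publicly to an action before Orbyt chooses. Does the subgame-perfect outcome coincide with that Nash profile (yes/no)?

Work backward from Orbyt's decision.
- Std1: Orbyt compares 6, 7, 10, 5 and picks Y; Nexon would get 6.
- Std2: Orbyt compares 9, 1, 11, 12 and picks Z; Nexon would get 7.
- Std3: Orbyt compares 4, 2, 10, 6 and picks Y; Nexon would get 4.
- Std4: Orbyt compares 10, 10, 2, 12 and picks Z; Nexon would get 0.
Nexon's induced payoffs are 6, 7, 4, 0, so Nexon commits to Std2. Subgame-perfect outcome: (Std2, Z) with payoffs (7, 12).
Now find the simultaneous Nash equilibrium.
Nexon's best replies: W→Std3; X→Std2; Y→Std1; Z→Std3.
Orbyt's best replies: Std1→Y; Std2→Z; Std3→Y; Std4→Z.
The unique mutual best reply is (Std1, Y), giving (6, 10).
Sequential outcome (Std2, Z) differs from the Nash profile (Std1, Y).

no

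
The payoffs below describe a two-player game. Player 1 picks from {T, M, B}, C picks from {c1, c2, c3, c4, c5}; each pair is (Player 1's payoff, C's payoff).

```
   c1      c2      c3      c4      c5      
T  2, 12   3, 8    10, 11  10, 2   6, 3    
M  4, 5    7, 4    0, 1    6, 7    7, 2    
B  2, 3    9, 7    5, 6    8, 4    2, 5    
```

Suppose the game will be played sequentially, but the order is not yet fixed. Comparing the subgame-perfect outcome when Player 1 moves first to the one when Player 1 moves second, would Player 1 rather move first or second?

second

If Player 1 leads: C's best replies are T→c1, M→c4, B→c2; Player 1's induced payoffs 2, 6, 9; outcome (B, c2), payoffs (9, 7).
If C leads: Player 1's best replies are c1→M, c2→B, c3→T, c4→T, c5→M; C's induced payoffs 5, 7, 11, 2, 2; outcome (T, c3), payoffs (10, 11).
Player 1 gets 9 moving first and 10 moving second, so Player 1 prefers to move second.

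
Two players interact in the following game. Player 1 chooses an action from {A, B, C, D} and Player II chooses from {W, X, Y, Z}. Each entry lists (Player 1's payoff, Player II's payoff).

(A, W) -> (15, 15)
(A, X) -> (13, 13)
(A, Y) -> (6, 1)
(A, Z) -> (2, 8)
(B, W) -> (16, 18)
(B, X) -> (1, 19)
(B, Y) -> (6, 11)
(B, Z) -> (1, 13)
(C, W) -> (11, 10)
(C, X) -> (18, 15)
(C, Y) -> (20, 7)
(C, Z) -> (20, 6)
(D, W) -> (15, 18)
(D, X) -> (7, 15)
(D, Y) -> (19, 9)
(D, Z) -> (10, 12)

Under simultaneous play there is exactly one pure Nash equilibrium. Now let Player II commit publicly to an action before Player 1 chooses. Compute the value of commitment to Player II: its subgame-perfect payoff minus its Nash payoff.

3

Player 1 best-responds to each possible Player II move:
- W → Player 1 plays B (best of 15, 16, 11, 15); Player II gets 18.
- X → Player 1 plays C (best of 13, 1, 18, 7); Player II gets 15.
- Y → Player 1 plays C (best of 6, 6, 20, 19); Player II gets 7.
- Z → Player 1 plays C (best of 2, 1, 20, 10); Player II gets 6.
Player II's induced payoffs are 18, 15, 7, 6, so Player II commits to W. Subgame-perfect outcome: (B, W) with payoffs (16, 18).
Under simultaneous play:
Player 1's best replies: W→B; X→C; Y→C; Z→C.
Player II's best replies: A→W; B→X; C→X; D→W.
Only (C, X) has each player best-responding; Nash payoffs (18, 15).
Player II's commitment gain: 18 − 15 = 3.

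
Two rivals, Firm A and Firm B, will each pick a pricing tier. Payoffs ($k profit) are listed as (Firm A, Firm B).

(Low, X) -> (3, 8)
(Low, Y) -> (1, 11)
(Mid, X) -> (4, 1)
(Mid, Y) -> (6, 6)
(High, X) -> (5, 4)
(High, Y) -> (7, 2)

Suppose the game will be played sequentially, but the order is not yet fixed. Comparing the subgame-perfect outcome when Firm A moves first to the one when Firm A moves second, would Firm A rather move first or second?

first

If Firm A leads: Firm B's best replies are Low→Y, Mid→Y, High→X; Firm A's induced payoffs 1, 6, 5; outcome (Mid, Y), payoffs (6, 6).
If Firm B leads: Firm A's best replies are X→High, Y→High; Firm B's induced payoffs 4, 2; outcome (High, X), payoffs (5, 4).
Firm A gets 6 moving first and 5 moving second, so Firm A prefers to move first.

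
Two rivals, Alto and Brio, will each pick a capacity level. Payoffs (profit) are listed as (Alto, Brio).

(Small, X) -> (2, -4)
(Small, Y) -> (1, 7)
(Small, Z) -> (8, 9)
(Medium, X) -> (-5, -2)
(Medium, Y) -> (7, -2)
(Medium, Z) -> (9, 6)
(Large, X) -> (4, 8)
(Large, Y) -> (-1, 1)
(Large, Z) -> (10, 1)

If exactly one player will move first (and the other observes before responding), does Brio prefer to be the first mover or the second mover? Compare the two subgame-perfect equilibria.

If Alto leads: Brio's best replies are Small→Z, Medium→Z, Large→X; Alto's induced payoffs 8, 9, 4; outcome (Medium, Z), payoffs (9, 6).
If Brio leads: Alto's best replies are X→Large, Y→Medium, Z→Large; Brio's induced payoffs 8, -2, 1; outcome (Large, X), payoffs (4, 8).
Brio gets 8 moving first and 6 moving second, so Brio prefers to move first.

first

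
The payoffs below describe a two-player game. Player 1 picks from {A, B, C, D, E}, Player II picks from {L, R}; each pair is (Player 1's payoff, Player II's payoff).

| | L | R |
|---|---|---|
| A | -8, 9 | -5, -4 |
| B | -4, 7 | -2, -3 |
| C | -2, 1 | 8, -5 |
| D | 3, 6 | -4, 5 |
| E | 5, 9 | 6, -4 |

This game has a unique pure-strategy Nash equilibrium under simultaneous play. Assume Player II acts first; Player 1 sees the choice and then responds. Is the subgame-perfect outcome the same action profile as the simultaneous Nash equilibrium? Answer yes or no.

yes

Work backward from Player 1's decision.
- L → Player 1 plays E (best of -8, -4, -2, 3, 5); Player II gets 9.
- R → Player 1 plays C (best of -5, -2, 8, -4, 6); Player II gets -5.
Maximizing over 9, -5, Player II chooses L. Subgame-perfect outcome: (E, L) with payoffs (5, 9).
Now find the simultaneous Nash equilibrium.
Player 1's best replies: L→E; R→C.
Player II's best replies: A→L; B→L; C→L; D→L; E→L.
Only (E, L) has each player best-responding; Nash payoffs (5, 9).
Sequential outcome (E, L) coincides with the Nash profile (E, L).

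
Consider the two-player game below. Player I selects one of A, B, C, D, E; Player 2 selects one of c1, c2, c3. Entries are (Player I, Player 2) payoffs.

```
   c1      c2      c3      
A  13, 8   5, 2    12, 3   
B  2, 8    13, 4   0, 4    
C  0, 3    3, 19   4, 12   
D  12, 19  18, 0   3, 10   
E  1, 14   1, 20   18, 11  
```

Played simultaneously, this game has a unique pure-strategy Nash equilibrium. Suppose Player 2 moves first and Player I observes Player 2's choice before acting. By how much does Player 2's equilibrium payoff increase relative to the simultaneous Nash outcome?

Player I best-responds to each possible Player 2 move:
- c1 → Player I plays A (best of 13, 2, 0, 12, 1); Player 2 gets 8.
- c2 → Player I plays D (best of 5, 13, 3, 18, 1); Player 2 gets 0.
- c3 → Player I plays E (best of 12, 0, 4, 3, 18); Player 2 gets 11.
Player 2's induced payoffs are 8, 0, 11, so Player 2 commits to c3. Subgame-perfect outcome: (E, c3) with payoffs (18, 11).
For the simultaneous game, intersect best replies.
Player I's best replies: c1→A; c2→D; c3→E.
Player 2's best replies: A→c1; B→c1; C→c2; D→c1; E→c2.
The unique mutual best reply is (A, c1), giving (13, 8).
Player 2's commitment gain: 11 − 8 = 3.

3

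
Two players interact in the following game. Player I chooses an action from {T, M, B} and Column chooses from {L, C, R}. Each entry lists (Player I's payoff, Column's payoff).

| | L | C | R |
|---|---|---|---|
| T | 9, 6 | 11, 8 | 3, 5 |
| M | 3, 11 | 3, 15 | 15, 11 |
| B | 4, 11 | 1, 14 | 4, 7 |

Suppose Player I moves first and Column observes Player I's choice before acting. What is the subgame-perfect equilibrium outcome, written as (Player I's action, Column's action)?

(T, C)

Work backward from Column's decision.
- T → Column plays C (best of 6, 8, 5); Player I gets 11.
- M → Column plays C (best of 11, 15, 11); Player I gets 3.
- B → Column plays C (best of 11, 14, 7); Player I gets 1.
Maximizing over 11, 3, 1, Player I chooses T. Subgame-perfect outcome: (T, C) with payoffs (11, 8).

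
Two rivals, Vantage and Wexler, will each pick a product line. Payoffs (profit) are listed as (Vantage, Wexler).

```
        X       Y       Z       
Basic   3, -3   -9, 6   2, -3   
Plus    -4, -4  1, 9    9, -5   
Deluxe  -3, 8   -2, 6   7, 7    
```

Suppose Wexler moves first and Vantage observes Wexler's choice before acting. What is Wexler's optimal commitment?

Vantage best-responds to each possible Wexler move:
- X: Vantage compares 3, -4, -3 and picks Basic; Wexler would get -3.
- Y: Vantage compares -9, 1, -2 and picks Plus; Wexler would get 9.
- Z: Vantage compares 2, 9, 7 and picks Plus; Wexler would get -5.
Wexler's induced payoffs are -3, 9, -5, so Wexler commits to Y. Subgame-perfect outcome: (Plus, Y) with payoffs (1, 9).

Y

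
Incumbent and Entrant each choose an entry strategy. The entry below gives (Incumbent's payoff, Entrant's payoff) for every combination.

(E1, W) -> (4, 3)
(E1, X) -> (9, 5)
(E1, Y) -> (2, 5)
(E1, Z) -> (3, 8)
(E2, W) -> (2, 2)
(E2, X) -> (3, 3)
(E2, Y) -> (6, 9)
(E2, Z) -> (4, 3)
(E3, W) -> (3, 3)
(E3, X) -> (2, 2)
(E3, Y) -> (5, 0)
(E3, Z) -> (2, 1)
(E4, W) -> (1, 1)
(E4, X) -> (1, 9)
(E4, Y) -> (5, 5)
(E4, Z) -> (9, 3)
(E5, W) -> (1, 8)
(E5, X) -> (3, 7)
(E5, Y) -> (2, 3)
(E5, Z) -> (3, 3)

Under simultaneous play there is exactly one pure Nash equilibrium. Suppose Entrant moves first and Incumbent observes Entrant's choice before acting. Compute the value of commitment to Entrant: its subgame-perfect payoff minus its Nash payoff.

Backward induction with Entrant moving first.
- W: BR = E1, leader payoff 3.
- X: BR = E1, leader payoff 5.
- Y: BR = E2, leader payoff 9.
- Z: BR = E4, leader payoff 3.
Entrant's induced payoffs are 3, 5, 9, 3, so Entrant commits to Y. Subgame-perfect outcome: (E2, Y) with payoffs (6, 9).
For the simultaneous game, intersect best replies.
Incumbent's best replies: W→E1; X→E1; Y→E2; Z→E4.
Entrant's best replies: E1→Z; E2→Y; E3→W; E4→X; E5→W.
The unique mutual best reply is (E2, Y), giving (6, 9).
Entrant's commitment gain: 9 − 9 = 0.

0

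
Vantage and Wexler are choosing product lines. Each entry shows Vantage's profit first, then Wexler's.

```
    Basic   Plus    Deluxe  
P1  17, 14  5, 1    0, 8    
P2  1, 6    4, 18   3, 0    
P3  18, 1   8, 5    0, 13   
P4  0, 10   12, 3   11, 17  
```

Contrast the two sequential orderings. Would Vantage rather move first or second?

If Vantage leads: Wexler's best replies are P1→Basic, P2→Plus, P3→Deluxe, P4→Deluxe; Vantage's induced payoffs 17, 4, 0, 11; outcome (P1, Basic), payoffs (17, 14).
If Wexler leads: Vantage's best replies are Basic→P3, Plus→P4, Deluxe→P4; Wexler's induced payoffs 1, 3, 17; outcome (P4, Deluxe), payoffs (11, 17).
Vantage gets 17 moving first and 11 moving second, so Vantage prefers to move first.

first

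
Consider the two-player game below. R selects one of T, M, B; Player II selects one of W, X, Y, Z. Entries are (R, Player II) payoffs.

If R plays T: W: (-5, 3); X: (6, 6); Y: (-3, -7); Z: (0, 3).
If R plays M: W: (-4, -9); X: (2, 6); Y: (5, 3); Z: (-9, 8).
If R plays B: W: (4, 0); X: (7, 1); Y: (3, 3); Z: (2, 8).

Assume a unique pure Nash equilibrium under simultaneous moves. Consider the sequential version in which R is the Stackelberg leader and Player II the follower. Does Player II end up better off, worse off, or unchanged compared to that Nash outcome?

Work backward from Player II's decision.
- T → Player II plays X (best of 3, 6, -7, 3); R gets 6.
- M → Player II plays Z (best of -9, 6, 3, 8); R gets -9.
- B → Player II plays Z (best of 0, 1, 3, 8); R gets 2.
Among 6, -9, 2, the best is 6 at T. Subgame-perfect outcome: (T, X) with payoffs (6, 6).
Under simultaneous play:
R's best replies: W→B; X→B; Y→M; Z→B.
Player II's best replies: T→X; M→Z; B→Z.
The unique mutual best reply is (B, Z), giving (2, 8).
Player II earns 6 sequentially versus 8 at the Nash outcome: worse off.

worse off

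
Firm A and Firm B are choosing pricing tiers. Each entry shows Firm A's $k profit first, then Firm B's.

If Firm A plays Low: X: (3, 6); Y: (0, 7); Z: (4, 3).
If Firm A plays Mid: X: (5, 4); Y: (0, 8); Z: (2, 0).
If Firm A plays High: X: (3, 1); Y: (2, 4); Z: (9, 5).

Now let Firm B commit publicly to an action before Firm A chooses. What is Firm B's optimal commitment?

Z

Solve by backward induction (Firm B leads).
- X: BR = Mid, leader payoff 4.
- Y: BR = High, leader payoff 4.
- Z: BR = High, leader payoff 5.
Among 4, 4, 5, the best is 5 at Z. Subgame-perfect outcome: (High, Z) with payoffs (9, 5).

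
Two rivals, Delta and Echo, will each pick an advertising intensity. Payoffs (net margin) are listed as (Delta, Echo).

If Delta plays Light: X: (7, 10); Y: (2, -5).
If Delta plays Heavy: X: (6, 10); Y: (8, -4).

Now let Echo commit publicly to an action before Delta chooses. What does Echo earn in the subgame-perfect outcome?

10

Backward induction with Echo moving first.
- X → Delta plays Light (best of 7, 6); Echo gets 10.
- Y → Delta plays Heavy (best of 2, 8); Echo gets -4.
Echo's induced payoffs are 10, -4, so Echo commits to X. Subgame-perfect outcome: (Light, X) with payoffs (7, 10).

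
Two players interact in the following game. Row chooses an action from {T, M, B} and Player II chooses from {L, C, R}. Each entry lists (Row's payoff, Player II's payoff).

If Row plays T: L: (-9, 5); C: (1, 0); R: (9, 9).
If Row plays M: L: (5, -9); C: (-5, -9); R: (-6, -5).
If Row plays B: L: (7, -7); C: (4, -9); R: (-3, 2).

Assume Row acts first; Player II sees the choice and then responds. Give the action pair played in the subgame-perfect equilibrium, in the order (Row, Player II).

Backward induction with Row moving first.
- T → Player II plays R (best of 5, 0, 9); Row gets 9.
- M → Player II plays R (best of -9, -9, -5); Row gets -6.
- B → Player II plays R (best of -7, -9, 2); Row gets -3.
Among 9, -6, -3, the best is 9 at T. Subgame-perfect outcome: (T, R) with payoffs (9, 9).

(T, R)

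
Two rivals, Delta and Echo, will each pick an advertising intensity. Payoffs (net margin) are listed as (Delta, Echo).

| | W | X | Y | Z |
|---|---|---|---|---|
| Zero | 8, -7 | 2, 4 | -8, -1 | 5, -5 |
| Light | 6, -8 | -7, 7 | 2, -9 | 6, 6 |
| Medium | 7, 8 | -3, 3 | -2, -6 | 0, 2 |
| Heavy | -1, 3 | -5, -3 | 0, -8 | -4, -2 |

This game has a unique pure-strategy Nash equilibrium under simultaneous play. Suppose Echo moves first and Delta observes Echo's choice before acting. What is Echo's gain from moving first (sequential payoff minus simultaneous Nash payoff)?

2

Work backward from Delta's decision.
- W: BR = Zero, leader payoff -7.
- X: BR = Zero, leader payoff 4.
- Y: BR = Light, leader payoff -9.
- Z: BR = Light, leader payoff 6.
Maximizing over -7, 4, -9, 6, Echo chooses Z. Subgame-perfect outcome: (Light, Z) with payoffs (6, 6).
Now find the simultaneous Nash equilibrium.
Delta's best replies: W→Zero; X→Zero; Y→Light; Z→Light.
Echo's best replies: Zero→X; Light→X; Medium→W; Heavy→W.
Only (Zero, X) has each player best-responding; Nash payoffs (2, 4).
Echo's commitment gain: 6 − 4 = 2.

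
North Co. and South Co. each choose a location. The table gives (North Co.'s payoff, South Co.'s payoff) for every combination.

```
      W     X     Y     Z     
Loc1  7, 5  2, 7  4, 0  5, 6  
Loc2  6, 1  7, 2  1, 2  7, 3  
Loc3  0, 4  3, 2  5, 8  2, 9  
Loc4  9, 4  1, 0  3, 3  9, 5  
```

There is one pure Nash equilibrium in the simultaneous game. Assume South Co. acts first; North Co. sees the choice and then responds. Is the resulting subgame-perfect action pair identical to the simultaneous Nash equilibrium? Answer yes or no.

no

Work backward from North Co.'s decision.
- W → North Co. plays Loc4 (best of 7, 6, 0, 9); South Co. gets 4.
- X → North Co. plays Loc2 (best of 2, 7, 3, 1); South Co. gets 2.
- Y → North Co. plays Loc3 (best of 4, 1, 5, 3); South Co. gets 8.
- Z → North Co. plays Loc4 (best of 5, 7, 2, 9); South Co. gets 5.
Among 4, 2, 8, 5, the best is 8 at Y. Subgame-perfect outcome: (Loc3, Y) with payoffs (5, 8).
For the simultaneous game, intersect best replies.
North Co.'s best replies: W→Loc4; X→Loc2; Y→Loc3; Z→Loc4.
South Co.'s best replies: Loc1→X; Loc2→Z; Loc3→Z; Loc4→Z.
The unique mutual best reply is (Loc4, Z), giving (9, 5).
Sequential outcome (Loc3, Y) differs from the Nash profile (Loc4, Z).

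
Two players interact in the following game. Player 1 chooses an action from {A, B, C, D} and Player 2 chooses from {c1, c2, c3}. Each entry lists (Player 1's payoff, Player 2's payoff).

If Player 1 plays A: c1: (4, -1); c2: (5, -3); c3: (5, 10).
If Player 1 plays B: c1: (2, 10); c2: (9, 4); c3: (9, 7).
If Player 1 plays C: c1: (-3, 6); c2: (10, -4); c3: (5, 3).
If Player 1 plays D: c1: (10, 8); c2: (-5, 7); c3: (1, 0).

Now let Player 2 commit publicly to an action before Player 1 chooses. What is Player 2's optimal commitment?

c1

Work backward from Player 1's decision.
- c1 → Player 1 plays D (best of 4, 2, -3, 10); Player 2 gets 8.
- c2 → Player 1 plays C (best of 5, 9, 10, -5); Player 2 gets -4.
- c3 → Player 1 plays B (best of 5, 9, 5, 1); Player 2 gets 7.
Among 8, -4, 7, the best is 8 at c1. Subgame-perfect outcome: (D, c1) with payoffs (10, 8).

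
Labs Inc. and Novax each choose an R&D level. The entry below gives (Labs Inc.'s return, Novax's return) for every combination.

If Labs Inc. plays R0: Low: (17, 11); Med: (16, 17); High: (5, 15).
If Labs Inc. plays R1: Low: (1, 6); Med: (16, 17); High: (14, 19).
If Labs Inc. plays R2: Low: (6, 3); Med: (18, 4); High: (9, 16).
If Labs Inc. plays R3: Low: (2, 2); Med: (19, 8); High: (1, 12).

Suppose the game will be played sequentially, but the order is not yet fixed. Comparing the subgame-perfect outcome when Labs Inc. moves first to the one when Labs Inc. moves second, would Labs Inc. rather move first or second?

If Labs Inc. leads: Novax's best replies are R0→Med, R1→High, R2→High, R3→High; Labs Inc.'s induced payoffs 16, 14, 9, 1; outcome (R0, Med), payoffs (16, 17).
If Novax leads: Labs Inc.'s best replies are Low→R0, Med→R3, High→R1; Novax's induced payoffs 11, 8, 19; outcome (R1, High), payoffs (14, 19).
Labs Inc. gets 16 moving first and 14 moving second, so Labs Inc. prefers to move first.

first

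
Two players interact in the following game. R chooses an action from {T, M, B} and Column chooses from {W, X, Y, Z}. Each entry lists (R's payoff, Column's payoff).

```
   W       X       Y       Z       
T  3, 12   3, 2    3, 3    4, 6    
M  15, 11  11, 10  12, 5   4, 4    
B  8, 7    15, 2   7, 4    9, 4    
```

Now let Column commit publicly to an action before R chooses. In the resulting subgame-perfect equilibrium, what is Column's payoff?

Work backward from R's decision.
- W: R compares 3, 15, 8 and picks M; Column would get 11.
- X: R compares 3, 11, 15 and picks B; Column would get 2.
- Y: R compares 3, 12, 7 and picks M; Column would get 5.
- Z: R compares 4, 4, 9 and picks B; Column would get 4.
Among 11, 2, 5, 4, the best is 11 at W. Subgame-perfect outcome: (M, W) with payoffs (15, 11).

11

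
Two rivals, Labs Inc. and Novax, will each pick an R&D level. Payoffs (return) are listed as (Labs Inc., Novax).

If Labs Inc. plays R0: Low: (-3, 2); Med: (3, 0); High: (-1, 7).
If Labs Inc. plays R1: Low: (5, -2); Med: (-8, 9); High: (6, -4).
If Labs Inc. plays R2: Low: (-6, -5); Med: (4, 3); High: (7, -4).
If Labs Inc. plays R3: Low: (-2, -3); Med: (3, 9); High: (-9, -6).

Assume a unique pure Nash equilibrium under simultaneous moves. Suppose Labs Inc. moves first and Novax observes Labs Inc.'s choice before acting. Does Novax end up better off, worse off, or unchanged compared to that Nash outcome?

Work backward from Novax's decision.
- R0: Novax compares 2, 0, 7 and picks High; Labs Inc. would get -1.
- R1: Novax compares -2, 9, -4 and picks Med; Labs Inc. would get -8.
- R2: Novax compares -5, 3, -4 and picks Med; Labs Inc. would get 4.
- R3: Novax compares -3, 9, -6 and picks Med; Labs Inc. would get 3.
Among -1, -8, 4, 3, the best is 4 at R2. Subgame-perfect outcome: (R2, Med) with payoffs (4, 3).
Under simultaneous play:
Labs Inc.'s best replies: Low→R1; Med→R2; High→R2.
Novax's best replies: R0→High; R1→Med; R2→Med; R3→Med.
Only (R2, Med) has each player best-responding; Nash payoffs (4, 3).
Novax earns 3 sequentially versus 3 at the Nash outcome: unchanged.

unchanged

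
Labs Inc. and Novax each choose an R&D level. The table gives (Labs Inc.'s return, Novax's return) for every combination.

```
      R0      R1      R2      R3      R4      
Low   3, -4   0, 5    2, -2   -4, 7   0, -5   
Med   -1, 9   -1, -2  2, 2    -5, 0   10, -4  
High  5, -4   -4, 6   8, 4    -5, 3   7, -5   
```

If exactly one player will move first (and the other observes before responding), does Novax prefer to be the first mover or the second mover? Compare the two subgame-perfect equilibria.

If Labs Inc. leads: Novax's best replies are Low→R3, Med→R0, High→R1; Labs Inc.'s induced payoffs -4, -1, -4; outcome (Med, R0), payoffs (-1, 9).
If Novax leads: Labs Inc.'s best replies are R0→High, R1→Low, R2→High, R3→Low, R4→Med; Novax's induced payoffs -4, 5, 4, 7, -4; outcome (Low, R3), payoffs (-4, 7).
Novax gets 7 moving first and 9 moving second, so Novax prefers to move second.

second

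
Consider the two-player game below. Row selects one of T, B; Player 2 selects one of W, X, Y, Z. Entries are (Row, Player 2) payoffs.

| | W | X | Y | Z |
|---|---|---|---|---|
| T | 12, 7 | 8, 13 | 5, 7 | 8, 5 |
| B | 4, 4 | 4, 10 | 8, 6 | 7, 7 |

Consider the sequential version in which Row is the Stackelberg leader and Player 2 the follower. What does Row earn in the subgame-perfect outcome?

8

Player 2 best-responds to each possible Row move:
- T → Player 2 plays X (best of 7, 13, 7, 5); Row gets 8.
- B → Player 2 plays X (best of 4, 10, 6, 7); Row gets 4.
Row's induced payoffs are 8, 4, so Row commits to T. Subgame-perfect outcome: (T, X) with payoffs (8, 13).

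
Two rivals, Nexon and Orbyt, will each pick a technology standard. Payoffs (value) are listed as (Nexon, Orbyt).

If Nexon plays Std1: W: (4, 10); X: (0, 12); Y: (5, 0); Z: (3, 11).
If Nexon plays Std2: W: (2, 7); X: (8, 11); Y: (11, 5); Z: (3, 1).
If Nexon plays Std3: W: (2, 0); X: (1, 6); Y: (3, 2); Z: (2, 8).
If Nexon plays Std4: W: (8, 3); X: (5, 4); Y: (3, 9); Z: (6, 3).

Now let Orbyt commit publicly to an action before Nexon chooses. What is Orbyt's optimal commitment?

Work backward from Nexon's decision.
- W → Nexon plays Std4 (best of 4, 2, 2, 8); Orbyt gets 3.
- X → Nexon plays Std2 (best of 0, 8, 1, 5); Orbyt gets 11.
- Y → Nexon plays Std2 (best of 5, 11, 3, 3); Orbyt gets 5.
- Z → Nexon plays Std4 (best of 3, 3, 2, 6); Orbyt gets 3.
Maximizing over 3, 11, 5, 3, Orbyt chooses X. Subgame-perfect outcome: (Std2, X) with payoffs (8, 11).

X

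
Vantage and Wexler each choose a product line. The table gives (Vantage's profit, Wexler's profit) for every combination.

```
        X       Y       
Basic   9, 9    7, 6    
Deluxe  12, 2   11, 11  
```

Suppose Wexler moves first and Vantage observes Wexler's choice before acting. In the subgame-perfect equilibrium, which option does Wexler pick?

Y

Backward induction with Wexler moving first.
- X: Vantage compares 9, 12 and picks Deluxe; Wexler would get 2.
- Y: Vantage compares 7, 11 and picks Deluxe; Wexler would get 11.
Among 2, 11, the best is 11 at Y. Subgame-perfect outcome: (Deluxe, Y) with payoffs (11, 11).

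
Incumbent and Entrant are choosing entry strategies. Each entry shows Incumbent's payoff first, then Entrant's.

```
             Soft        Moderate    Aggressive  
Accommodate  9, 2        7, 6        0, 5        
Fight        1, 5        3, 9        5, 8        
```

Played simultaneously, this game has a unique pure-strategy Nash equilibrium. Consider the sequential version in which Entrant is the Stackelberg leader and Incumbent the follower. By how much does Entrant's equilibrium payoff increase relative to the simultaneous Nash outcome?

2

Work backward from Incumbent's decision.
- Soft: Incumbent compares 9, 1 and picks Accommodate; Entrant would get 2.
- Moderate: Incumbent compares 7, 3 and picks Accommodate; Entrant would get 6.
- Aggressive: Incumbent compares 0, 5 and picks Fight; Entrant would get 8.
Among 2, 6, 8, the best is 8 at Aggressive. Subgame-perfect outcome: (Fight, Aggressive) with payoffs (5, 8).
Now find the simultaneous Nash equilibrium.
Incumbent's best replies: Soft→Accommodate; Moderate→Accommodate; Aggressive→Fight.
Entrant's best replies: Accommodate→Moderate; Fight→Moderate.
Only (Accommodate, Moderate) has each player best-responding; Nash payoffs (7, 6).
Entrant's commitment gain: 8 − 6 = 2.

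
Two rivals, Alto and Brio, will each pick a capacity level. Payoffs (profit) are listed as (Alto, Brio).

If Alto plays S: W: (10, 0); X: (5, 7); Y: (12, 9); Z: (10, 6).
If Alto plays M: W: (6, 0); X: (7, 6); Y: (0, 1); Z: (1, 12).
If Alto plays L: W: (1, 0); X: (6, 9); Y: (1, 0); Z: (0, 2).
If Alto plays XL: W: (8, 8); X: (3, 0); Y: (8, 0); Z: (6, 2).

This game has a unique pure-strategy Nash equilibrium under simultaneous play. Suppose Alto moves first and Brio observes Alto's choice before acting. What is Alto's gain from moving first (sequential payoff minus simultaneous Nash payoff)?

0

Brio best-responds to each possible Alto move:
- S → Brio plays Y (best of 0, 7, 9, 6); Alto gets 12.
- M → Brio plays Z (best of 0, 6, 1, 12); Alto gets 1.
- L → Brio plays X (best of 0, 9, 0, 2); Alto gets 6.
- XL → Brio plays W (best of 8, 0, 0, 2); Alto gets 8.
Alto's induced payoffs are 12, 1, 6, 8, so Alto commits to S. Subgame-perfect outcome: (S, Y) with payoffs (12, 9).
For the simultaneous game, intersect best replies.
Alto's best replies: W→S; X→M; Y→S; Z→S.
Brio's best replies: S→Y; M→Z; L→X; XL→W.
Only (S, Y) has each player best-responding; Nash payoffs (12, 9).
Alto's commitment gain: 12 − 12 = 0.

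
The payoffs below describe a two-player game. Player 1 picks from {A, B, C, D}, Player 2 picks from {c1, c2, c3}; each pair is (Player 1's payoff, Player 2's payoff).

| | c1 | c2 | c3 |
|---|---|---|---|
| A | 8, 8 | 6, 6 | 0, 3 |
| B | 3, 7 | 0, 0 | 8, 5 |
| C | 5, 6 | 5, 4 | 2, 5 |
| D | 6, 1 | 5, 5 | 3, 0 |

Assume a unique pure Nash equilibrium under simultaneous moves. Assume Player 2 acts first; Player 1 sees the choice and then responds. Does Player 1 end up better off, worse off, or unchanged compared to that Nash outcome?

Backward induction with Player 2 moving first.
- c1: Player 1 compares 8, 3, 5, 6 and picks A; Player 2 would get 8.
- c2: Player 1 compares 6, 0, 5, 5 and picks A; Player 2 would get 6.
- c3: Player 1 compares 0, 8, 2, 3 and picks B; Player 2 would get 5.
Among 8, 6, 5, the best is 8 at c1. Subgame-perfect outcome: (A, c1) with payoffs (8, 8).
For the simultaneous game, intersect best replies.
Player 1's best replies: c1→A; c2→A; c3→B.
Player 2's best replies: A→c1; B→c1; C→c1; D→c2.
The unique mutual best reply is (A, c1), giving (8, 8).
Player 1 earns 8 sequentially versus 8 at the Nash outcome: unchanged.

unchanged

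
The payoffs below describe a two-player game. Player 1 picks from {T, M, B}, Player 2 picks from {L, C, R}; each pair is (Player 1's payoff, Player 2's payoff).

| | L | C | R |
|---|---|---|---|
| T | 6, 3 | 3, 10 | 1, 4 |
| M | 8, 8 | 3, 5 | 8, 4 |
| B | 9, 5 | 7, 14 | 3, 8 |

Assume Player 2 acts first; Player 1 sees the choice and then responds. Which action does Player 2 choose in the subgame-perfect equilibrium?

C

Player 1 best-responds to each possible Player 2 move:
- L: Player 1 compares 6, 8, 9 and picks B; Player 2 would get 5.
- C: Player 1 compares 3, 3, 7 and picks B; Player 2 would get 14.
- R: Player 1 compares 1, 8, 3 and picks M; Player 2 would get 4.
Maximizing over 5, 14, 4, Player 2 chooses C. Subgame-perfect outcome: (B, C) with payoffs (7, 14).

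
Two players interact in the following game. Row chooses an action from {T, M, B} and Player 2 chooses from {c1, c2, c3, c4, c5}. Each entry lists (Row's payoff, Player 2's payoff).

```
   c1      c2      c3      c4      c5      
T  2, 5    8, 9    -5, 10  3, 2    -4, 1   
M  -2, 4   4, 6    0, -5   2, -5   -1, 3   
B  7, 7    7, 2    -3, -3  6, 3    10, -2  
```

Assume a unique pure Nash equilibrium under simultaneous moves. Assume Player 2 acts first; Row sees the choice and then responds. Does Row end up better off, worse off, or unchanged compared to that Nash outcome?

Backward induction with Player 2 moving first.
- c1 → Row plays B (best of 2, -2, 7); Player 2 gets 7.
- c2 → Row plays T (best of 8, 4, 7); Player 2 gets 9.
- c3 → Row plays M (best of -5, 0, -3); Player 2 gets -5.
- c4 → Row plays B (best of 3, 2, 6); Player 2 gets 3.
- c5 → Row plays B (best of -4, -1, 10); Player 2 gets -2.
Player 2's induced payoffs are 7, 9, -5, 3, -2, so Player 2 commits to c2. Subgame-perfect outcome: (T, c2) with payoffs (8, 9).
Now find the simultaneous Nash equilibrium.
Row's best replies: c1→B; c2→T; c3→M; c4→B; c5→B.
Player 2's best replies: T→c3; M→c2; B→c1.
Only (B, c1) has each player best-responding; Nash payoffs (7, 7).
Row earns 8 sequentially versus 7 at the Nash outcome: better off.

better off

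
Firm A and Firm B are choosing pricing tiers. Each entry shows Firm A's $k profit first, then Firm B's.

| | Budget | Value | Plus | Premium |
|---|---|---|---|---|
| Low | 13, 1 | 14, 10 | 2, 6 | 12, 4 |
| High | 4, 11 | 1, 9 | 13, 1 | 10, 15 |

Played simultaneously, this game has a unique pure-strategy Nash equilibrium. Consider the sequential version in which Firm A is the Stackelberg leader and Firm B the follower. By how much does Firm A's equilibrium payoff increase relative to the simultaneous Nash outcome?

0

Solve by backward induction (Firm A leads).
- Low: BR = Value, leader payoff 14.
- High: BR = Premium, leader payoff 10.
Maximizing over 14, 10, Firm A chooses Low. Subgame-perfect outcome: (Low, Value) with payoffs (14, 10).
Now find the simultaneous Nash equilibrium.
Firm A's best replies: Budget→Low; Value→Low; Plus→High; Premium→Low.
Firm B's best replies: Low→Value; High→Premium.
The unique mutual best reply is (Low, Value), giving (14, 10).
Firm A's commitment gain: 14 − 14 = 0.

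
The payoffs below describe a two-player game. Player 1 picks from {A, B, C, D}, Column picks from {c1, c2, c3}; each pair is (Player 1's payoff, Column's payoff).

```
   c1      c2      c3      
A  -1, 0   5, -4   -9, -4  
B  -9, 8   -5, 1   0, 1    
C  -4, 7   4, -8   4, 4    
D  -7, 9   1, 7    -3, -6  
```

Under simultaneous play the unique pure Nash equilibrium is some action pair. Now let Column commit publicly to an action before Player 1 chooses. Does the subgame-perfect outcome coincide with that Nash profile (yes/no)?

Work backward from Player 1's decision.
- c1 → Player 1 plays A (best of -1, -9, -4, -7); Column gets 0.
- c2 → Player 1 plays A (best of 5, -5, 4, 1); Column gets -4.
- c3 → Player 1 plays C (best of -9, 0, 4, -3); Column gets 4.
Among 0, -4, 4, the best is 4 at c3. Subgame-perfect outcome: (C, c3) with payoffs (4, 4).
Under simultaneous play:
Player 1's best replies: c1→A; c2→A; c3→C.
Column's best replies: A→c1; B→c1; C→c1; D→c1.
The unique mutual best reply is (A, c1), giving (-1, 0).
Sequential outcome (C, c3) differs from the Nash profile (A, c1).

no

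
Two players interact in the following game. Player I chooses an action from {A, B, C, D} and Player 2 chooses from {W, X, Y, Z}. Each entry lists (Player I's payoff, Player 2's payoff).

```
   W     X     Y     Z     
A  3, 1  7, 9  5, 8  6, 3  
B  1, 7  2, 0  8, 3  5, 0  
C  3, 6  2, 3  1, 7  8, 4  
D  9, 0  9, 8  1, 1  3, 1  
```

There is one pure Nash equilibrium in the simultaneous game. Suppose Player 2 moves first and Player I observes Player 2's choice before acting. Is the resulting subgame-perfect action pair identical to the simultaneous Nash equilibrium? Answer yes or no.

Backward induction with Player 2 moving first.
- W → Player I plays D (best of 3, 1, 3, 9); Player 2 gets 0.
- X → Player I plays D (best of 7, 2, 2, 9); Player 2 gets 8.
- Y → Player I plays B (best of 5, 8, 1, 1); Player 2 gets 3.
- Z → Player I plays C (best of 6, 5, 8, 3); Player 2 gets 4.
Player 2's induced payoffs are 0, 8, 3, 4, so Player 2 commits to X. Subgame-perfect outcome: (D, X) with payoffs (9, 8).
For the simultaneous game, intersect best replies.
Player I's best replies: W→D; X→D; Y→B; Z→C.
Player 2's best replies: A→X; B→W; C→Y; D→X.
The unique mutual best reply is (D, X), giving (9, 8).
Sequential outcome (D, X) coincides with the Nash profile (D, X).

yes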